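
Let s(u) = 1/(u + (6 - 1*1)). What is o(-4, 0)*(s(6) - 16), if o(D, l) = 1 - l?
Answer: -175/11 ≈ -15.909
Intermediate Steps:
s(u) = 1/(5 + u) (s(u) = 1/(u + (6 - 1)) = 1/(u + 5) = 1/(5 + u))
o(-4, 0)*(s(6) - 16) = (1 - 1*0)*(1/(5 + 6) - 16) = (1 + 0)*(1/11 - 16) = 1*(1/11 - 16) = 1*(-175/11) = -175/11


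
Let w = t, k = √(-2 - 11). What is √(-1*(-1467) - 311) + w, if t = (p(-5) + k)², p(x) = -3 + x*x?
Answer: 505 + 44*I*√13 ≈ 505.0 + 158.64*I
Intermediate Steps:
k = I*√13 (k = √(-13) = I*√13 ≈ 3.6056*I)
p(x) = -3 + x²
t = (22 + I*√13)² (t = ((-3 + (-5)²) + I*√13)² = ((-3 + 25) + I*√13)² = (22 + I*√13)² ≈ 471.0 + 158.64*I)
w = (22 + I*√13)² ≈ 471.0 + 158.64*I
√(-1*(-1467) - 311) + w = √(-1*(-1467) - 311) + (22 + I*√13)² = √(1467 - 311) + (22 + I*√13)² = √1156 + (22 + I*√13)² = 34 + (22 + I*√13)²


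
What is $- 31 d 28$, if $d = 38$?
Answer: $-32984$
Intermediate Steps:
$- 31 d 28 = \left(-31\right) 38 \cdot 28 = \left(-1178\right) 28 = -32984$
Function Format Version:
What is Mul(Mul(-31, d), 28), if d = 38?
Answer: -32984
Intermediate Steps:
Mul(Mul(-31, d), 28) = Mul(Mul(-31, 38), 28) = Mul(-1178, 28) = -32984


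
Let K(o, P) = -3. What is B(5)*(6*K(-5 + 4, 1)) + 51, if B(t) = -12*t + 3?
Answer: 1077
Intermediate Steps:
B(t) = 3 - 12*t
B(5)*(6*K(-5 + 4, 1)) + 51 = (3 - 12*5)*(6*(-3)) + 51 = (3 - 60)*(-18) + 51 = -57*(-18) + 51 = 1026 + 51 = 1077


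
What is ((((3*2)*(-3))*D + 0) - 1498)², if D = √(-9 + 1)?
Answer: 2241412 + 107856*I*√2 ≈ 2.2414e+6 + 1.5253e+5*I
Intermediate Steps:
D = 2*I*√2 (D = √(-8) = 2*I*√2 ≈ 2.8284*I)
((((3*2)*(-3))*D + 0) - 1498)² = ((((3*2)*(-3))*(2*I*√2) + 0) - 1498)² = (((6*(-3))*(2*I*√2) + 0) - 1498)² = ((-36*I*√2 + 0) - 1498)² = (-36*I*√2 - 1498)² = (-1498 - 36*I*√2)²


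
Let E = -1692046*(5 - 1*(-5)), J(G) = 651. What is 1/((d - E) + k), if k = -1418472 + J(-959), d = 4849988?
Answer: 1/20352627 ≈ 4.9134e-8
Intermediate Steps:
E = -16920460 (E = -1692046*(5 + 5) = -1692046*10 = -16920460)
k = -1417821 (k = -1418472 + 651 = -1417821)
1/((d - E) + k) = 1/((4849988 - 1*(-16920460)) - 1417821) = 1/((4849988 + 16920460) - 1417821) = 1/(21770448 - 1417821) = 1/20352627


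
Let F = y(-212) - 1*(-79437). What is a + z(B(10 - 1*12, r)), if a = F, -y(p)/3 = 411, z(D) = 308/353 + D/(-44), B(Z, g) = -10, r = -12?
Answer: 607340805/7766 ≈ 78205.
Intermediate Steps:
z(D) = 308/353 - D/44 (z(D) = 308*(1/353) + D*(-1/44) = 308/353 - D/44)
y(p) = -1233 (y(p) = -3*411 = -1233)
F = 78204 (F = -1233 - 1*(-79437) = -1233 + 79437 = 78204)
a = 78204
a + z(B(10 - 1*12, r)) = 78204 + (308/353 - 1/44*(-10)) = 78204 + (308/353 + 5/22) = 78204 + 8541/7766 = 607340805/7766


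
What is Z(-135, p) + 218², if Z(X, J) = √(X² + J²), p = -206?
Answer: 47524 + √60661 ≈ 47770.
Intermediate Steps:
Z(X, J) = √(J² + X²)
Z(-135, p) + 218² = √((-206)² + (-135)²) + 218² = √(42436 + 18225) + 47524 = √60661 + 47524 = 47524 + √60661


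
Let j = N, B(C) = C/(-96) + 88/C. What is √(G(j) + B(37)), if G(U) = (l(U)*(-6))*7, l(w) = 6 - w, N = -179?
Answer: I*√6125415342/888 ≈ 88.136*I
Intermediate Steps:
B(C) = 88/C - C/96 (B(C) = C*(-1/96) + 88/C = -C/96 + 88/C = 88/C - C/96)
j = -179
G(U) = -252 + 42*U (G(U) = ((6 - U)*(-6))*7 = (-36 + 6*U)*7 = -252 + 42*U)
√(G(j) + B(37)) = √((-252 + 42*(-179)) + (88/37 - 1/96*37)) = √((-252 - 7518) + (88*(1/37) - 37/96)) = √(-7770 + (88/37 - 37/96)) = √(-7770 + 7079/3552) = √(-27591961/3552) = I*√6125415342/888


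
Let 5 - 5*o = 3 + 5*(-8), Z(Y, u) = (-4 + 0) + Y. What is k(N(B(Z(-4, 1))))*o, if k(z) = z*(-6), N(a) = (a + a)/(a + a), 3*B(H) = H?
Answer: -252/5 ≈ -50.400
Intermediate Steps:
Z(Y, u) = -4 + Y
B(H) = H/3
N(a) = 1 (N(a) = (2*a)/((2*a)) = (2*a)*(1/(2*a)) = 1)
k(z) = -6*z
o = 42/5 (o = 1 - (3 + 5*(-8))/5 = 1 - (3 - 40)/5 = 1 - ⅕*(-37) = 1 + 37/5 = 42/5 ≈ 8.4000)
k(N(B(Z(-4, 1))))*o = -6*1*(42/5) = -6*42/5 = -252/5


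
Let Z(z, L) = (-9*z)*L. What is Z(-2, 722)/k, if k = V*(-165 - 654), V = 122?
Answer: -722/5551 ≈ -0.13007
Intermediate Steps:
Z(z, L) = -9*L*z
k = -99918 (k = 122*(-165 - 654) = 122*(-819) = -99918)
Z(-2, 722)/k = -9*722*(-2)/(-99918) = 12996*(-1/99918) = -722/5551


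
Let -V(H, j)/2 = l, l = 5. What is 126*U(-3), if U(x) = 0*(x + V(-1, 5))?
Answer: 0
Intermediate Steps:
V(H, j) = -10 (V(H, j) = -2*5 = -10)
U(x) = 0 (U(x) = 0*(x - 10) = 0*(-10 + x) = 0)
126*U(-3) = 126*0 = 0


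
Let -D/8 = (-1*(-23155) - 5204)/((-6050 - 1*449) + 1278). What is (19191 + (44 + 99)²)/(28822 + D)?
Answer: 20696044/15062327 ≈ 1.3740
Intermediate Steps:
D = 143608/5221 (D = -8*(-1*(-23155) - 5204)/((-6050 - 1*449) + 1278) = -8*(23155 - 5204)/((-6050 - 449) + 1278) = -143608/(-6499 + 1278) = -143608/(-5221) = -143608*(-1)/5221 = -8*(-17951/5221) = 143608/5221 ≈ 27.506)
(19191 + (44 + 99)²)/(28822 + D) = (19191 + (44 + 99)²)/(28822 + 143608/5221) = (19191 + 143²)/(150623270/5221) = (19191 + 20449)*(5221/150623270) = 39640*(5221/150623270) = 20696044/15062327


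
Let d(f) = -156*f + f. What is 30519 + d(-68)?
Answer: 41059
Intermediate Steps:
d(f) = -155*f
30519 + d(-68) = 30519 - 155*(-68) = 30519 + 10540 = 41059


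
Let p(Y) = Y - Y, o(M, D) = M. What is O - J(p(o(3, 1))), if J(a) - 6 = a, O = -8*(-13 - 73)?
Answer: 682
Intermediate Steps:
O = 688 (O = -8*(-86) = 688)
p(Y) = 0
J(a) = 6 + a
O - J(p(o(3, 1))) = 688 - (6 + 0) = 688 - 1*6 = 688 - 6 = 682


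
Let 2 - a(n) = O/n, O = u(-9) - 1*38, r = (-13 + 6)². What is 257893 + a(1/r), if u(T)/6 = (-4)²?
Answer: 255053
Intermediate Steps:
u(T) = 96 (u(T) = 6*(-4)² = 6*16 = 96)
r = 49 (r = (-7)² = 49)
O = 58 (O = 96 - 1*38 = 96 - 38 = 58)
a(n) = 2 - 58/n
257893 + a(1/r) = 257893 + (2 - 58/(1/49)) = 257893 + (2 - 58/1/49) = 257893 + (2 - 58*49) = 257893 + (2 - 2842) = 257893 - 2840 = 255053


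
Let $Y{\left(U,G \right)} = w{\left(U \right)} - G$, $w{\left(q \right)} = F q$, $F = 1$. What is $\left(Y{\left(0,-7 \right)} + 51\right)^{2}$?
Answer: $3364$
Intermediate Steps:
$w{\left(q \right)} = q$ ($w{\left(q \right)} = 1 q = q$)
$Y{\left(U,G \right)} = U - G$
$\left(Y{\left(0,-7 \right)} + 51\right)^{2} = \left(\left(0 - -7\right) + 51\right)^{2} = \left(\left(0 + 7\right) + 51\right)^{2} = \left(7 + 51\right)^{2} = 58^{2} = 3364$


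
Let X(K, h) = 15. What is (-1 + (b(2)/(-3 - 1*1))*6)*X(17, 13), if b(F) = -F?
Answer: 30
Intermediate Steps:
(-1 + (b(2)/(-3 - 1*1))*6)*X(17, 13) = (-1 + ((-1*2)/(-3 - 1*1))*6)*15 = (-1 - 2/(-3 - 1)*6)*15 = (-1 - 2/(-4)*6)*15 = (-1 - 2*(-¼)*6)*15 = (-1 + (½)*6)*15 = (-1 + 3)*15 = 2*15 = 30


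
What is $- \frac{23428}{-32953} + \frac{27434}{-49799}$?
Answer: $\frac{262658370}{1641026447} \approx 0.16006$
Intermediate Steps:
$- \frac{23428}{-32953} + \frac{27434}{-49799} = \left(-23428\right) \left(- \frac{1}{32953}\right) + 27434 \left(- \frac{1}{49799}\right) = \frac{23428}{32953} - \frac{27434}{49799} = \frac{262658370}{1641026447}$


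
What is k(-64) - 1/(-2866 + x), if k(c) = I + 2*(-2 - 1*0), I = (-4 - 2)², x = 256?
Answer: 83521/2610 ≈ 32.000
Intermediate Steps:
I = 36 (I = (-6)² = 36)
k(c) = 32 (k(c) = 36 + 2*(-2 - 1*0) = 36 + 2*(-2 + 0) = 36 + 2*(-2) = 36 - 4 = 32)
k(-64) - 1/(-2866 + x) = 32 - 1/(-2866 + 256) = 32 - 1/(-2610) = 32 - 1*(-1/2610) = 32 + 1/2610 = 83521/2610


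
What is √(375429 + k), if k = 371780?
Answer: √747209 ≈ 864.41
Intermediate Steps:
√(375429 + k) = √(375429 + 371780) = √747209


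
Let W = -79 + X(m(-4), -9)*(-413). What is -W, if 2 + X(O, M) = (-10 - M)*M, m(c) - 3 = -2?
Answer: 2970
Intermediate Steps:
m(c) = 1 (m(c) = 3 - 2 = 1)
X(O, M) = -2 + M*(-10 - M) (X(O, M) = -2 + (-10 - M)*M = -2 + M*(-10 - M))
W = -2970 (W = -79 + (-2 - 1*(-9)² - 10*(-9))*(-413) = -79 + (-2 - 1*81 + 90)*(-413) = -79 + (-2 - 81 + 90)*(-413) = -79 + 7*(-413) = -79 - 2891 = -2970)
-W = -1*(-2970) = 2970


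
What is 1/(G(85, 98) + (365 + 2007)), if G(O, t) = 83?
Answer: 1/2455 ≈ 0.00040733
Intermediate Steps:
1/(G(85, 98) + (365 + 2007)) = 1/(83 + (365 + 2007)) = 1/(83 + 2372) = 1/2455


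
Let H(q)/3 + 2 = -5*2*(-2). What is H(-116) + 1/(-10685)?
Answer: 576989/10685 ≈ 54.000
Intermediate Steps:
H(q) = 54 (H(q) = -6 + 3*(-5*2*(-2)) = -6 + 3*(-10*(-2)) = -6 + 3*20 = -6 + 60 = 54)
H(-116) + 1/(-10685) = 54 + 1/(-10685) = 54 - 1/10685 = 576989/10685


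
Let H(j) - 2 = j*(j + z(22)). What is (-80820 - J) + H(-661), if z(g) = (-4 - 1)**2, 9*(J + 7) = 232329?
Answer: 941312/3 ≈ 3.1377e+5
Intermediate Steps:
J = 77422/3 (J = -7 + (1/9)*232329 = -7 + 77443/3 = 77422/3 ≈ 25807.)
z(g) = 25 (z(g) = (-5)**2 = 25)
H(j) = 2 + j*(25 + j) (H(j) = 2 + j*(j + 25) = 2 + j*(25 + j))
(-80820 - J) + H(-661) = (-80820 - 1*77422/3) + (2 + (-661)**2 + 25*(-661)) = (-80820 - 77422/3) + (2 + 436921 - 16525) = -319882/3 + 420398 = 941312/3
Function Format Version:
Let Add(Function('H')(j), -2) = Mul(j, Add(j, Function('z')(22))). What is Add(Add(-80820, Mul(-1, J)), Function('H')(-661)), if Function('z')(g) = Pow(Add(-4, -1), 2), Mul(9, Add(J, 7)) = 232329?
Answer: Rational(941312, 3) ≈ 3.1377e+5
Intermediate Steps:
J = Rational(77422, 3) (J = Add(-7, Mul(Rational(1, 9), 232329)) = Add(-7, Rational(77443, 3)) = Rational(77422, 3) ≈ 25807.)
Function('z')(g) = 25 (Function('z')(g) = Pow(-5, 2) = 25)
Function('H')(j) = Add(2, Mul(j, Add(25, j))) (Function('H')(j) = Add(2, Mul(j, Add(j, 25))) = Add(2, Mul(j, Add(25, j))))
Add(Add(-80820, Mul(-1, J)), Function('H')(-661)) = Add(Add(-80820, Mul(-1, Rational(77422, 3))), Add(2, Pow(-661, 2), Mul(25, -661))) = Add(Add(-80820, Rational(-77422, 3)), Add(2, 436921, -16525)) = Add(Rational(-319882, 3), 420398) = Rational(941312, 3)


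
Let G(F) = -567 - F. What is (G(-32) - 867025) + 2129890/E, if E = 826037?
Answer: -716634529830/826037 ≈ -8.6756e+5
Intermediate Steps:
(G(-32) - 867025) + 2129890/E = ((-567 - 1*(-32)) - 867025) + 2129890/826037 = ((-567 + 32) - 867025) + 2129890*(1/826037) = (-535 - 867025) + 2129890/826037 = -867560 + 2129890/826037 = -716634529830/826037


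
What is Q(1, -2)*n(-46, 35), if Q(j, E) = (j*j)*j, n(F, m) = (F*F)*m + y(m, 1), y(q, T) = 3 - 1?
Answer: 74062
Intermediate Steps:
y(q, T) = 2
n(F, m) = 2 + m*F² (n(F, m) = (F*F)*m + 2 = F²*m + 2 = m*F² + 2 = 2 + m*F²)
Q(j, E) = j³ (Q(j, E) = j²*j = j³)
Q(1, -2)*n(-46, 35) = 1³*(2 + 35*(-46)²) = 1*(2 + 35*2116) = 1*(2 + 74060) = 1*74062 = 74062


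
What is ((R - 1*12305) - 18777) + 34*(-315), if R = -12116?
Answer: -53908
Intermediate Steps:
((R - 1*12305) - 18777) + 34*(-315) = ((-12116 - 1*12305) - 18777) + 34*(-315) = ((-12116 - 12305) - 18777) - 10710 = (-24421 - 18777) - 10710 = -43198 - 10710 = -53908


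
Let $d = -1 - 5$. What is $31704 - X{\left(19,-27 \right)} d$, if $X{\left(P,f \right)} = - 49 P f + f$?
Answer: $182364$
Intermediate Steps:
$d = -6$
$X{\left(P,f \right)} = f - 49 P f$ ($X{\left(P,f \right)} = - 49 P f + f = f - 49 P f$)
$31704 - X{\left(19,-27 \right)} d = 31704 - - 27 \left(1 - 931\right) \left(-6\right) = 31704 - \left(-27\right) \left(-930\right) \left(-6\right) = 31704 - 25110 \left(-6\right) = 31704 - -150660 = 31704 + 150660 = 182364$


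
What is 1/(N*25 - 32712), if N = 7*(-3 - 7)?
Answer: -1/34462 ≈ -2.9017e-5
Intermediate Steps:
N = -70 (N = 7*(-10) = -70)
1/(N*25 - 32712) = 1/(-70*25 - 32712) = 1/(-1750 - 32712) = 1/(-34462) = -1/34462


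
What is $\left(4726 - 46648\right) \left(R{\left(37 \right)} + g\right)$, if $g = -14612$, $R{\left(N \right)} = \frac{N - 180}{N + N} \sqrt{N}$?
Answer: $612564264 + \frac{2997423 \sqrt{37}}{37} \approx 6.1306 \cdot 10^{8}$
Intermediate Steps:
$R{\left(N \right)} = \frac{-180 + N}{2 \sqrt{N}}$ ($R{\left(N \right)} = \frac{-180 + N}{2 N} \sqrt{N} = \frac{-180 + N}{2 \sqrt{N}}$)
$\left(4726 - 46648\right) \left(R{\left(37 \right)} + g\right) = \left(4726 - 46648\right) \left(\frac{-180 + 37}{2 \sqrt{37}} - 14612\right) = - 41922 \left(\frac{1}{2} \frac{\sqrt{37}}{37} \left(-143\right) - 14612\right) = - 41922 \left(- \frac{143 \sqrt{37}}{74} - 14612\right) = - 41922 \left(-14612 - \frac{143 \sqrt{37}}{74}\right) = 612564264 + \frac{2997423 \sqrt{37}}{37}$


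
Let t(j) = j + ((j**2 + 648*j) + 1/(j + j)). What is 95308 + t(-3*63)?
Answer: 3163103/378 ≈ 8368.0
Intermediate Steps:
t(j) = j**2 + 1/(2*j) + 649*j (t(j) = j + ((j**2 + 648*j) + 1/(2*j)) = j + (j**2 + 1/(2*j) + 648*j) = j**2 + 1/(2*j) + 649*j)
95308 + t(-3*63) = 95308 + ((-3*63)**2 + 1/(2*((-3*63))) + 649*(-3*63)) = 95308 + ((-189)**2 + (1/2)/(-189) + 649*(-189)) = 95308 + (35721 + (1/2)*(-1/189) - 122661) = 95308 + (35721 - 1/378 - 122661) = 95308 - 32863321/378 = 3163103/378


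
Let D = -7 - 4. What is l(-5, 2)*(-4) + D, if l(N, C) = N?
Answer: 9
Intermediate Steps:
D = -11
l(-5, 2)*(-4) + D = -5*(-4) - 11 = 20 - 11 = 9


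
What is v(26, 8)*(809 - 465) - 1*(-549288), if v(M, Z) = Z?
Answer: 552040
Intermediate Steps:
v(26, 8)*(809 - 465) - 1*(-549288) = 8*(809 - 465) - 1*(-549288) = 8*344 + 549288 = 2752 + 549288 = 552040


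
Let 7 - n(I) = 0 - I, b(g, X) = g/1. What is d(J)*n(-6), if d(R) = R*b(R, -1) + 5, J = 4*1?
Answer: 21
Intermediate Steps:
b(g, X) = g (b(g, X) = g*1 = g)
J = 4
d(R) = 5 + R² (d(R) = R*R + 5 = R² + 5 = 5 + R²)
n(I) = 7 + I (n(I) = 7 - (0 - I) = 7 - (-1)*I = 7 + I)
d(J)*n(-6) = (5 + 4²)*(7 - 6) = (5 + 16)*1 = 21*1 = 21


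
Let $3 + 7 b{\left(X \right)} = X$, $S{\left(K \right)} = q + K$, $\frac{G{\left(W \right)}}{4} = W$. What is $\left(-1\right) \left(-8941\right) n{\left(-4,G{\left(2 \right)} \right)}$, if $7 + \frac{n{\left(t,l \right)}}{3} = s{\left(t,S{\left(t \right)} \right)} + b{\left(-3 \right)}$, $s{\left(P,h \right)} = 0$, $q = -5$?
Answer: $- \frac{1475265}{7} \approx -2.1075 \cdot 10^{5}$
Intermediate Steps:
$G{\left(W \right)} = 4 W$
$S{\left(K \right)} = -5 + K$
$b{\left(X \right)} = - \frac{3}{7} + \frac{X}{7}$
$n{\left(t,l \right)} = - \frac{165}{7}$ ($n{\left(t,l \right)} = -21 + 3 \left(0 + \left(- \frac{3}{7} + \frac{1}{7} \left(-3\right)\right)\right) = -21 + 3 \left(0 - \frac{6}{7}\right) = -21 + 3 \left(- \frac{6}{7}\right) = -21 - \frac{18}{7} = - \frac{165}{7}$)
$\left(-1\right) \left(-8941\right) n{\left(-4,G{\left(2 \right)} \right)} = \left(-1\right) \left(-8941\right) \left(- \frac{165}{7}\right) = 8941 \left(- \frac{165}{7}\right) = - \frac{1475265}{7}$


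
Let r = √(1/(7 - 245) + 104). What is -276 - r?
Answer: -276 - √5890738/238 ≈ -286.20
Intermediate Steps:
r = √5890738/238 (r = √(1/(-238) + 104) = √(-1/238 + 104) = √(24751/238) = √5890738/238 ≈ 10.198)
-276 - r = -276 - √5890738/238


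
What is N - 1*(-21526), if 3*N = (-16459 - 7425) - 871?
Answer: 39823/3 ≈ 13274.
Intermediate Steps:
N = -24755/3 (N = ((-16459 - 7425) - 871)/3 = (-23884 - 871)/3 = (⅓)*(-24755) = -24755/3 ≈ -8251.7)
N - 1*(-21526) = -24755/3 - 1*(-21526) = -24755/3 + 21526 = 39823/3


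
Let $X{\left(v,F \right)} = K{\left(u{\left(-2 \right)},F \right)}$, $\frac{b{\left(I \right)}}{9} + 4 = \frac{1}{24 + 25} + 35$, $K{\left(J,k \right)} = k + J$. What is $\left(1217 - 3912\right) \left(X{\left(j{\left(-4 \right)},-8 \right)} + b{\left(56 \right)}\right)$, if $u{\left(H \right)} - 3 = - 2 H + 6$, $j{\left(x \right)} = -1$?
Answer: $-765875$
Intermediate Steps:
$u{\left(H \right)} = 9 - 2 H$ ($u{\left(H \right)} = 3 - \left(-6 + 2 H\right) = 9 - 2 H$)
$K{\left(J,k \right)} = J + k$
$b{\left(I \right)} = \frac{13680}{49}$ ($b{\left(I \right)} = -36 + 9 \left(\frac{1}{24 + 25} + 35\right) = -36 + 9 \left(\frac{1}{49} + 35\right) = -36 + 9 \cdot \frac{1716}{49} = -36 + \frac{15444}{49} = \frac{13680}{49}$)
$X{\left(v,F \right)} = 13 + F$ ($X{\left(v,F \right)} = \left(9 - -4\right) + F = \left(9 + 4\right) + F = 13 + F$)
$\left(1217 - 3912\right) \left(X{\left(j{\left(-4 \right)},-8 \right)} + b{\left(56 \right)}\right) = \left(1217 - 3912\right) \left(\left(13 - 8\right) + \frac{13680}{49}\right) = - 2695 \left(5 + \frac{13680}{49}\right) = \left(-2695\right) \frac{13925}{49} = -765875$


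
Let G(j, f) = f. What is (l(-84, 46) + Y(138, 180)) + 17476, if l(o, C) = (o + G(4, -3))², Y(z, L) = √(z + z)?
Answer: 25045 + 2*√69 ≈ 25062.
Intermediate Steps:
Y(z, L) = √2*√z (Y(z, L) = √(2*z) = √2*√z)
l(o, C) = (-3 + o)² (l(o, C) = (o - 3)² = (-3 + o)²)
(l(-84, 46) + Y(138, 180)) + 17476 = ((-3 - 84)² + √2*√138) + 17476 = ((-87)² + 2*√69) + 17476 = (7569 + 2*√69) + 17476 = 25045 + 2*√69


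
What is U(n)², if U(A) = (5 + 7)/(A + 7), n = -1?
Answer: 4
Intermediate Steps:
U(A) = 12/(7 + A)
U(n)² = (12/(7 - 1))² = (12/6)² = (12*(⅙))² = 2² = 4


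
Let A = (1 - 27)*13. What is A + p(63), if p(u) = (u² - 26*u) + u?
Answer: 2056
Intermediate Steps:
p(u) = u² - 25*u
A = -338 (A = -26*13 = -338)
A + p(63) = -338 + 63*(-25 + 63) = -338 + 63*38 = -338 + 2394 = 2056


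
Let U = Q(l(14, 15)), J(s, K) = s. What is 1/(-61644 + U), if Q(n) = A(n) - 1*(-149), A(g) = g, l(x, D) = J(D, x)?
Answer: -1/61480 ≈ -1.6265e-5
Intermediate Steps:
l(x, D) = D
Q(n) = 149 + n (Q(n) = n - 1*(-149) = n + 149 = 149 + n)
U = 164 (U = 149 + 15 = 164)
1/(-61644 + U) = 1/(-61644 + 164) = 1/(-61480) = -1/61480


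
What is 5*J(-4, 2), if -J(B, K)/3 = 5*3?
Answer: -225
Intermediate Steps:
J(B, K) = -45 (J(B, K) = -15*3 = -3*15 = -45)
5*J(-4, 2) = 5*(-45) = -225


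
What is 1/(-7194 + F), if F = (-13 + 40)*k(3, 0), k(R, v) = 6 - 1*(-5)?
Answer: -1/6897 ≈ -0.00014499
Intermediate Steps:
k(R, v) = 11 (k(R, v) = 6 + 5 = 11)
F = 297 (F = (-13 + 40)*11 = 27*11 = 297)
1/(-7194 + F) = 1/(-7194 + 297) = 1/(-6897) = -1/6897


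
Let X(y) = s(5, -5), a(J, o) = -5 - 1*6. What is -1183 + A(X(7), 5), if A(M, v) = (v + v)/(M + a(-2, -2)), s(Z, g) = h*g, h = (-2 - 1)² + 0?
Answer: -33129/28 ≈ -1183.2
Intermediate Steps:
h = 9 (h = (-3)² + 0 = 9 + 0 = 9)
s(Z, g) = 9*g
a(J, o) = -11 (a(J, o) = -5 - 6 = -11)
X(y) = -45 (X(y) = 9*(-5) = -45)
A(M, v) = 2*v/(-11 + M) (A(M, v) = (v + v)/(M - 11) = (2*v)/(-11 + M) = 2*v/(-11 + M))
-1183 + A(X(7), 5) = -1183 + 2*5/(-11 - 45) = -1183 + 2*5/(-56) = -1183 + 2*5*(-1/56) = -1183 - 5/28 = -33129/28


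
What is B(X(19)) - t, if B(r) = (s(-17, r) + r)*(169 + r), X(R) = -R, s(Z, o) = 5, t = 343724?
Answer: -345824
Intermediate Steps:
B(r) = (5 + r)*(169 + r)
B(X(19)) - t = (845 + (-1*19)² + 174*(-1*19)) - 1*343724 = (845 + (-19)² + 174*(-19)) - 343724 = (845 + 361 - 3306) - 343724 = -2100 - 343724 = -345824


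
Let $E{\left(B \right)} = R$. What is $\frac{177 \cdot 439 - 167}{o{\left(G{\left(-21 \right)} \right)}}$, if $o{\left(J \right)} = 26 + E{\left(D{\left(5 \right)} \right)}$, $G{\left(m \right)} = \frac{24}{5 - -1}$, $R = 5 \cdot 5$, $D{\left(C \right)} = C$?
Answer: $\frac{77536}{51} \approx 1520.3$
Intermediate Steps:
$R = 25$
$E{\left(B \right)} = 25$
$G{\left(m \right)} = 4$ ($G{\left(m \right)} = \frac{24}{5 + 1} = \frac{24}{6} = 24 \cdot \frac{1}{6} = 4$)
$o{\left(J \right)} = 51$ ($o{\left(J \right)} = 26 + 25 = 51$)
$\frac{177 \cdot 439 - 167}{o{\left(G{\left(-21 \right)} \right)}} = \frac{177 \cdot 439 - 167}{51} = \left(77703 - 167\right) \frac{1}{51} = 77536 \cdot \frac{1}{51} = \frac{77536}{51}$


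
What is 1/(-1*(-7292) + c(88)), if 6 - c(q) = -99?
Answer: 1/7397 ≈ 0.00013519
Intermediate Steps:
c(q) = 105 (c(q) = 6 - 1*(-99) = 6 + 99 = 105)
1/(-1*(-7292) + c(88)) = 1/(-1*(-7292) + 105) = 1/(7292 + 105) = 1/7397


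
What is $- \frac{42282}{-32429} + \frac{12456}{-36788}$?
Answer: $\frac{287883648}{298249513} \approx 0.96524$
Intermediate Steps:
$- \frac{42282}{-32429} + \frac{12456}{-36788} = \left(-42282\right) \left(- \frac{1}{32429}\right) + 12456 \left(- \frac{1}{36788}\right) = \frac{42282}{32429} - \frac{3114}{9197} = \frac{287883648}{298249513}$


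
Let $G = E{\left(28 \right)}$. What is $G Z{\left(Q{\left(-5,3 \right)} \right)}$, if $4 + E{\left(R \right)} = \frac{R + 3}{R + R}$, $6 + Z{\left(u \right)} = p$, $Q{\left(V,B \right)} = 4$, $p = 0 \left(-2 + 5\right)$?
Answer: $\frac{579}{28} \approx 20.679$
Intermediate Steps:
$p = 0$ ($p = 0 \cdot 3 = 0$)
$Z{\left(u \right)} = -6$ ($Z{\left(u \right)} = -6 + 0 = -6$)
$E{\left(R \right)} = -4 + \frac{3 + R}{2 R}$ ($E{\left(R \right)} = -4 + \frac{R + 3}{R + R} = -4 + \frac{3 + R}{2 R}$)
$G = - \frac{193}{56}$ ($G = \frac{3 - 196}{2 \cdot 28} = \frac{1}{2} \cdot \frac{1}{28} \left(3 - 196\right) = \frac{1}{2} \cdot \frac{1}{28} \left(-193\right) = - \frac{193}{56} \approx -3.4464$)
$G Z{\left(Q{\left(-5,3 \right)} \right)} = \left(- \frac{193}{56}\right) \left(-6\right) = \frac{579}{28}$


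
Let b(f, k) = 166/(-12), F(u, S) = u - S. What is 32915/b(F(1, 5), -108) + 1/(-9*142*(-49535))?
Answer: -12502248617617/5254375590 ≈ -2379.4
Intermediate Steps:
b(f, k) = -83/6 (b(f, k) = 166*(-1/12) = -83/6)
32915/b(F(1, 5), -108) + 1/(-9*142*(-49535)) = 32915/(-83/6) + 1/(-9*142*(-49535)) = 32915*(-6/83) - 1/49535/(-1278) = -197490/83 - 1/1278*(-1/49535) = -197490/83 + 1/63305730 = -12502248617617/5254375590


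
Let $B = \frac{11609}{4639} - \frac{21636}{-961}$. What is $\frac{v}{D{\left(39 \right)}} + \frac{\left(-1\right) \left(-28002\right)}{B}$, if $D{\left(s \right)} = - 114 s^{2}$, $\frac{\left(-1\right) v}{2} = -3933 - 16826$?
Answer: $\frac{10820515944883499}{9668939538141} \approx 1119.1$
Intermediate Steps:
$v = 41518$ ($v = - 2 \left(-3933 - 16826\right) = \left(-2\right) \left(-20759\right) = 41518$)
$B = \frac{111525653}{4458079}$ ($B = 11609 \cdot \frac{1}{4639} - - \frac{21636}{961} = \frac{11609}{4639} + \frac{21636}{961} = \frac{111525653}{4458079} \approx 25.017$)
$\frac{v}{D{\left(39 \right)}} + \frac{\left(-1\right) \left(-28002\right)}{B} = \frac{41518}{\left(-114\right) 39^{2}} + \frac{\left(-1\right) \left(-28002\right)}{\frac{111525653}{4458079}} = \frac{41518}{\left(-114\right) 1521} + 28002 \cdot \frac{4458079}{111525653} = \frac{41518}{-173394} + \frac{124835128158}{111525653} = 41518 \left(- \frac{1}{173394}\right) + \frac{124835128158}{111525653} = - \frac{20759}{86697} + \frac{124835128158}{111525653} = \frac{10820515944883499}{9668939538141}$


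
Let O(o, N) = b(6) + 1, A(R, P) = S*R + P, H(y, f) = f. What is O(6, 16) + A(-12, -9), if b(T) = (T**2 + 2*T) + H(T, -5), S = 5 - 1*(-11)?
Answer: -157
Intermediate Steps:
S = 16 (S = 5 + 11 = 16)
A(R, P) = P + 16*R (A(R, P) = 16*R + P = P + 16*R)
b(T) = -5 + T**2 + 2*T (b(T) = (T**2 + 2*T) - 5 = -5 + T**2 + 2*T)
O(o, N) = 44 (O(o, N) = (-5 + 6**2 + 2*6) + 1 = (-5 + 36 + 12) + 1 = 43 + 1 = 44)
O(6, 16) + A(-12, -9) = 44 + (-9 + 16*(-12)) = 44 + (-9 - 192) = 44 - 201 = -157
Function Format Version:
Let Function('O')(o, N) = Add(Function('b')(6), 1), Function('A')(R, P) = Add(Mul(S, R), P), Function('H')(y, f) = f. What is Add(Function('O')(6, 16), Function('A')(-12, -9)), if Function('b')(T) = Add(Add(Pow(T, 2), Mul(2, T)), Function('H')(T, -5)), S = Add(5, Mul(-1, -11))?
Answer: -157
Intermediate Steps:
S = 16 (S = Add(5, 11) = 16)
Function('A')(R, P) = Add(P, Mul(16, R)) (Function('A')(R, P) = Add(Mul(16, R), P) = Add(P, Mul(16, R)))
Function('b')(T) = Add(-5, Pow(T, 2), Mul(2, T)) (Function('b')(T) = Add(Add(Pow(T, 2), Mul(2, T)), -5) = Add(-5, Pow(T, 2), Mul(2, T)))
Function('O')(o, N) = 44 (Function('O')(o, N) = Add(Add(-5, Pow(6, 2), Mul(2, 6)), 1) = Add(Add(-5, 36, 12), 1) = Add(43, 1) = 44)
Add(Function('O')(6, 16), Function('A')(-12, -9)) = Add(44, Add(-9, Mul(16, -12))) = Add(44, Add(-9, -192)) = Add(44, -201) = -157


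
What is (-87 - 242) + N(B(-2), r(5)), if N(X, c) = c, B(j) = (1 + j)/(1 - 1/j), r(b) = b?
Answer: -324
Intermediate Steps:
B(j) = (1 + j)/(1 - 1/j)
(-87 - 242) + N(B(-2), r(5)) = (-87 - 242) + 5 = -329 + 5 = -324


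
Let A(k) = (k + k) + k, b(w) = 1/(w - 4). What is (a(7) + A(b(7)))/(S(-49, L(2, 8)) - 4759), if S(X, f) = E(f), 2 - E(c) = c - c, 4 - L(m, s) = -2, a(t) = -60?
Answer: 59/4757 ≈ 0.012403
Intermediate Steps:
L(m, s) = 6 (L(m, s) = 4 - 1*(-2) = 4 + 2 = 6)
E(c) = 2 (E(c) = 2 - (c - c) = 2 - 1*0 = 2 + 0 = 2)
S(X, f) = 2
b(w) = 1/(-4 + w)
A(k) = 3*k (A(k) = 2*k + k = 3*k)
(a(7) + A(b(7)))/(S(-49, L(2, 8)) - 4759) = (-60 + 3/(-4 + 7))/(2 - 4759) = (-60 + 3/3)/(-4757) = (-60 + 3*(⅓))*(-1/4757) = (-60 + 1)*(-1/4757) = -59*(-1/4757) = 59/4757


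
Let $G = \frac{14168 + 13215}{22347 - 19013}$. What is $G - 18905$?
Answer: $- \frac{63001887}{3334} \approx -18897.0$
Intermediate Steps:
$G = \frac{27383}{3334} \approx 8.2133$
$G - 18905 = \frac{27383}{3334} - 18905 = - \frac{63001887}{3334}$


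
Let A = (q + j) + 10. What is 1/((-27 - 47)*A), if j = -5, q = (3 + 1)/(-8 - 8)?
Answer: -2/703 ≈ -0.0028450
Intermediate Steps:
q = -¼ (q = 4/(-16) = 4*(-1/16) = -¼ ≈ -0.25000)
A = 19/4 (A = (-¼ - 5) + 10 = -21/4 + 10 = 19/4 ≈ 4.7500)
1/((-27 - 47)*A) = 1/((-27 - 47)*(19/4)) = 1/(-74*19/4) = 1/(-703/2) = -2/703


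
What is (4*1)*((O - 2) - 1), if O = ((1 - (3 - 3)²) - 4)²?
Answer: 24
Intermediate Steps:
O = 9 (O = ((1 - 1*0²) - 4)² = ((1 - 1*0) - 4)² = ((1 + 0) - 4)² = (1 - 4)² = (-3)² = 9)
(4*1)*((O - 2) - 1) = (4*1)*((9 - 2) - 1) = 4*(7 - 1) = 4*6 = 24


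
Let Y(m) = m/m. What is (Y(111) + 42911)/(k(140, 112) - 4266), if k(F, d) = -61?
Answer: -42912/4327 ≈ -9.9173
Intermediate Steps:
Y(m) = 1
(Y(111) + 42911)/(k(140, 112) - 4266) = (1 + 42911)/(-61 - 4266) = 42912/(-4327) = 42912*(-1/4327) = -42912/4327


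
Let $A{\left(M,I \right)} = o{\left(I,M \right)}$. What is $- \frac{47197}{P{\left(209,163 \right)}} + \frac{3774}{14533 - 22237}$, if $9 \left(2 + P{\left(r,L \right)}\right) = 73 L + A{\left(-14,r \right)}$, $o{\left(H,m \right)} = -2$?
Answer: $- \frac{552880423}{15252636} \approx -36.248$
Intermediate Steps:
$A{\left(M,I \right)} = -2$
$P{\left(r,L \right)} = - \frac{20}{9} + \frac{73 L}{9}$ ($P{\left(r,L \right)} = -2 + \frac{73 L - 2}{9} = -2 + \frac{-2 + 73 L}{9} = -2 + \left(- \frac{2}{9} + \frac{73 L}{9}\right) = - \frac{20}{9} + \frac{73 L}{9}$)
$- \frac{47197}{P{\left(209,163 \right)}} + \frac{3774}{14533 - 22237} = - \frac{47197}{- \frac{20}{9} + \frac{73}{9} \cdot 163} + \frac{3774}{14533 - 22237} = - \frac{47197}{- \frac{20}{9} + \frac{11899}{9}} + \frac{3774}{14533 - 22237} = - \frac{47197}{\frac{11879}{9}} + \frac{3774}{-7704} = \left(-47197\right) \frac{9}{11879} + 3774 \left(- \frac{1}{7704}\right) = - \frac{424773}{11879} - \frac{629}{1284} = - \frac{552880423}{15252636}$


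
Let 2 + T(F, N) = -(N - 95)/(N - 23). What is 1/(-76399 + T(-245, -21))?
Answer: -11/840440 ≈ -1.3088e-5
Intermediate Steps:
T(F, N) = -2 - (-95 + N)/(-23 + N) (T(F, N) = -2 - (N - 95)/(N - 23) = -2 - (-95 + N)/(-23 + N))
1/(-76399 + T(-245, -21)) = 1/(-76399 + 3*(47 - 1*(-21))/(-23 - 21)) = 1/(-76399 + 3*(47 + 21)/(-44)) = 1/(-76399 + 3*(-1/44)*68) = 1/(-76399 - 51/11) = 1/(-840440/11) = -11/840440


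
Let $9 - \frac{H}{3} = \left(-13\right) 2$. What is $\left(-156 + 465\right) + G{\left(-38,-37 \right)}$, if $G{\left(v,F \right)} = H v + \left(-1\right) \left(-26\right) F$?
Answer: $-4643$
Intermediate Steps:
$H = 105$ ($H = 27 - 3 \left(\left(-13\right) 2\right) = 27 - -78 = 27 + 78 = 105$)
$G{\left(v,F \right)} = 26 F + 105 v$ ($G{\left(v,F \right)} = 105 v + \left(-1\right) \left(-26\right) F = 105 v + 26 F = 26 F + 105 v$)
$\left(-156 + 465\right) + G{\left(-38,-37 \right)} = \left(-156 + 465\right) + \left(26 \left(-37\right) + 105 \left(-38\right)\right) = 309 - 4952 = -4643$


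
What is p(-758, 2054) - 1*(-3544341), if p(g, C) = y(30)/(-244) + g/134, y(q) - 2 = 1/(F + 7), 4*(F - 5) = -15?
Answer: 956056101823/269742 ≈ 3.5443e+6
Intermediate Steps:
F = 5/4 (F = 5 + (¼)*(-15) = 5 - 15/4 = 5/4 ≈ 1.2500)
y(q) = 70/33 (y(q) = 2 + 1/(5/4 + 7) = 2 + 1/(33/4) = 2 + 4/33 = 70/33)
p(g, C) = -35/4026 + g/134 (p(g, C) = (70/33)/(-244) + g/134 = (70/33)*(-1/244) + g*(1/134) = -35/4026 + g/134)
p(-758, 2054) - 1*(-3544341) = (-35/4026 + (1/134)*(-758)) - 1*(-3544341) = (-35/4026 - 379/67) + 3544341 = -1528199/269742 + 3544341 = 956056101823/269742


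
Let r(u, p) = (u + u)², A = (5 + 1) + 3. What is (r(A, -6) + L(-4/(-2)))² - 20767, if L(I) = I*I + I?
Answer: 88133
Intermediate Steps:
L(I) = I + I² (L(I) = I² + I = I + I²)
A = 9 (A = 6 + 3 = 9)
r(u, p) = 4*u² (r(u, p) = (2*u)² = 4*u²)
(r(A, -6) + L(-4/(-2)))² - 20767 = (4*9² + (-4/(-2))*(1 - 4/(-2)))² - 20767 = (4*81 + (-4*(-½))*(1 - 4*(-½)))² - 20767 = (324 + 2*(1 + 2))² - 20767 = (324 + 2*3)² - 20767 = (324 + 6)² - 20767 = 330² - 20767 = 108900 - 20767 = 88133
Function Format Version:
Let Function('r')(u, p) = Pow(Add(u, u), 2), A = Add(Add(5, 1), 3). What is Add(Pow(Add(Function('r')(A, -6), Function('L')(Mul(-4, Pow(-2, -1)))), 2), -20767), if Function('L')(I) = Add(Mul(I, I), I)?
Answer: 88133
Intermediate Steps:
Function('L')(I) = Add(I, Pow(I, 2)) (Function('L')(I) = Add(Pow(I, 2), I) = Add(I, Pow(I, 2)))
A = 9 (A = Add(6, 3) = 9)
Function('r')(u, p) = Mul(4, Pow(u, 2)) (Function('r')(u, p) = Pow(Mul(2, u), 2) = Mul(4, Pow(u, 2)))
Add(Pow(Add(Function('r')(A, -6), Function('L')(Mul(-4, Pow(-2, -1)))), 2), -20767) = Add(Pow(Add(Mul(4, Pow(9, 2)), Mul(Mul(-4, Pow(-2, -1)), Add(1, Mul(-4, Pow(-2, -1))))), 2), -20767) = Add(Pow(Add(Mul(4, 81), Mul(Mul(-4, Rational(-1, 2)), Add(1, Mul(-4, Rational(-1, 2))))), 2), -20767) = Add(Pow(Add(324, Mul(2, Add(1, 2))), 2), -20767) = Add(Pow(Add(324, Mul(2, 3)), 2), -20767) = Add(Pow(Add(324, 6), 2), -20767) = Add(Pow(330, 2), -20767) = Add(108900, -20767) = 88133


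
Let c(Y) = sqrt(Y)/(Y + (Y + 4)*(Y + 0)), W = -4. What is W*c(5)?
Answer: -2*sqrt(5)/25 ≈ -0.17889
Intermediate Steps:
c(Y) = sqrt(Y)/(Y + Y*(4 + Y)) (c(Y) = sqrt(Y)/(Y + (4 + Y)*Y) = sqrt(Y)/(Y + Y*(4 + Y)))
W*c(5) = -4/(sqrt(5)*(5 + 5)) = -4*sqrt(5)/5/10 = -2*sqrt(5)/25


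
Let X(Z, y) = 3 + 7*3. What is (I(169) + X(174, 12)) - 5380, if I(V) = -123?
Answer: -5479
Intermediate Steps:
X(Z, y) = 24 (X(Z, y) = 3 + 21 = 24)
(I(169) + X(174, 12)) - 5380 = (-123 + 24) - 5380 = -99 - 5380 = -5479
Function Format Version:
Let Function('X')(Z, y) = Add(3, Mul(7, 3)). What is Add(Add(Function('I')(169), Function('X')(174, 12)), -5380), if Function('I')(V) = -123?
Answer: -5479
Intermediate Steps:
Function('X')(Z, y) = 24 (Function('X')(Z, y) = Add(3, 21) = 24)
Add(Add(Function('I')(169), Function('X')(174, 12)), -5380) = Add(Add(-123, 24), -5380) = Add(-99, -5380) = -5479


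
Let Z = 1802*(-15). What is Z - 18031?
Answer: -45061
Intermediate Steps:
Z = -27030
Z - 18031 = -27030 - 18031 = -45061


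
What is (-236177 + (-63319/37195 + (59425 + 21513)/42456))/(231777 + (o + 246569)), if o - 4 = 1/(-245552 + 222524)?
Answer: -357853973028470543/724793675391631045 ≈ -0.49373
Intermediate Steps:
o = 92111/23028 (o = 4 + 1/(-245552 + 222524) = 4 + 1/(-23028) = 4 - 1/23028 = 92111/23028 ≈ 4.0000)
(-236177 + (-63319/37195 + (59425 + 21513)/42456))/(231777 + (o + 246569)) = (-236177 + (-63319/37195 + (59425 + 21513)/42456))/(231777 + (92111/23028 + 246569)) = (-236177 + (-63319*1/37195 + 80938*(1/42456)))/(231777 + 5678083043/23028) = (-236177 + (-63319/37195 + 40469/21228))/(11015443799/23028) = (-236177 + 161108723/789575460)*(23028/11015443799) = -186479402307697/789575460*23028/11015443799 = -357853973028470543/724793675391631045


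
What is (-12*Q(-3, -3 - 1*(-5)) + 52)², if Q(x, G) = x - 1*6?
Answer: 25600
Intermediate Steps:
Q(x, G) = -6 + x (Q(x, G) = x - 6 = -6 + x)
(-12*Q(-3, -3 - 1*(-5)) + 52)² = (-12*(-6 - 3) + 52)² = (-12*(-9) + 52)² = (108 + 52)² = 160² = 25600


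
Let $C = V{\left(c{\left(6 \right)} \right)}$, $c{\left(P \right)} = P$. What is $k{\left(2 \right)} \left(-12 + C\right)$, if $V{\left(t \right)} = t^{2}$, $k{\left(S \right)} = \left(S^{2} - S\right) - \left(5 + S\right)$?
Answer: $-120$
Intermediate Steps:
$k{\left(S \right)} = -5 + S^{2} - 2 S$
$C = 36$ ($C = 6^{2} = 36$)
$k{\left(2 \right)} \left(-12 + C\right) = \left(-5 + 2^{2} - 4\right) \left(-12 + 36\right) = \left(-5 + 4 - 4\right) 24 = \left(-5\right) 24 = -120$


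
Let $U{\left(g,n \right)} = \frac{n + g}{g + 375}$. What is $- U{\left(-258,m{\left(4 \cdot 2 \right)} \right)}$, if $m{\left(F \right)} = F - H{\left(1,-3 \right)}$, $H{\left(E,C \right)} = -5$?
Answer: $\frac{245}{117} \approx 2.094$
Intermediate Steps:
$m{\left(F \right)} = 5 + F$ ($m{\left(F \right)} = F - -5 = F + 5 = 5 + F$)
$U{\left(g,n \right)} = \frac{g + n}{375 + g}$
$- U{\left(-258,m{\left(4 \cdot 2 \right)} \right)} = - \frac{-258 + \left(5 + 4 \cdot 2\right)}{375 - 258} = - \frac{-258 + \left(5 + 8\right)}{117} = - \frac{-258 + 13}{117} = - \frac{-245}{117} = \left(-1\right) \left(- \frac{245}{117}\right) = \frac{245}{117}$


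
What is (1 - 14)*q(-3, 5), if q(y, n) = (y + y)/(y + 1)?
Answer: -39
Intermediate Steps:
q(y, n) = 2*y/(1 + y) (q(y, n) = (2*y)/(1 + y) = 2*y/(1 + y))
(1 - 14)*q(-3, 5) = (1 - 14)*(2*(-3)/(1 - 3)) = -26*(-3)/(-2) = -26*(-3)*(-1)/2 = -13*3 = -39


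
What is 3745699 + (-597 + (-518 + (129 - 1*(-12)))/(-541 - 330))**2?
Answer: 18412043711/4489 ≈ 4.1016e+6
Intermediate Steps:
3745699 + (-597 + (-518 + (129 - 1*(-12)))/(-541 - 330))**2 = 3745699 + (-597 + (-518 + (129 + 12))/(-871))**2 = 3745699 + (-597 + (-518 + 141)*(-1/871))**2 = 3745699 + (-597 - 377*(-1/871))**2 = 3745699 + (-597 + 29/67)**2 = 3745699 + (-39970/67)**2 = 3745699 + 1597600900/4489 = 18412043711/4489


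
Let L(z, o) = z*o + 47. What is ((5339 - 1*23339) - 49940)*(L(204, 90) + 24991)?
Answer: -2948460120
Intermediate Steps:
L(z, o) = 47 + o*z (L(z, o) = o*z + 47 = 47 + o*z)
((5339 - 1*23339) - 49940)*(L(204, 90) + 24991) = ((5339 - 1*23339) - 49940)*((47 + 90*204) + 24991) = ((5339 - 23339) - 49940)*((47 + 18360) + 24991) = (-18000 - 49940)*(18407 + 24991) = -67940*43398 = -2948460120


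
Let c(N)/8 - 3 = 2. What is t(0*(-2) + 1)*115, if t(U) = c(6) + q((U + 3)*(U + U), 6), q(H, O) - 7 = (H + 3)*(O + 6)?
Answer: 20585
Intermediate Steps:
c(N) = 40 (c(N) = 24 + 8*2 = 24 + 16 = 40)
q(H, O) = 7 + (3 + H)*(6 + O) (q(H, O) = 7 + (H + 3)*(O + 6) = 7 + (3 + H)*(6 + O))
t(U) = 83 + 24*U*(3 + U) (t(U) = 40 + (25 + 3*6 + 6*((U + 3)*(U + U)) + ((U + 3)*(U + U))*6) = 40 + (25 + 18 + 6*((3 + U)*(2*U)) + ((3 + U)*(2*U))*6) = 40 + (25 + 18 + 6*(2*U*(3 + U)) + (2*U*(3 + U))*6) = 40 + (25 + 18 + 12*U*(3 + U) + 12*U*(3 + U)) = 40 + (43 + 24*U*(3 + U)) = 83 + 24*U*(3 + U))
t(0*(-2) + 1)*115 = (83 + 24*(0*(-2) + 1)*(3 + (0*(-2) + 1)))*115 = (83 + 24*(0 + 1)*(3 + (0 + 1)))*115 = (83 + 24*1*(3 + 1))*115 = (83 + 24*1*4)*115 = (83 + 96)*115 = 179*115 = 20585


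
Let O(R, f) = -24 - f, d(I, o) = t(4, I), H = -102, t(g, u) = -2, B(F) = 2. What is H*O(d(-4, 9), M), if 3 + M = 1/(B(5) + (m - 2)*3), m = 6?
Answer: 15045/7 ≈ 2149.3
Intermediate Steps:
d(I, o) = -2
M = -41/14 (M = -3 + 1/(2 + (6 - 2)*3) = -3 + 1/(2 + 4*3) = -3 + 1/(2 + 12) = -3 + 1/14 = -41/14 ≈ -2.9286)
H*O(d(-4, 9), M) = -102*(-24 - 1*(-41/14)) = -102*(-24 + 41/14) = -102*(-295/14) = 15045/7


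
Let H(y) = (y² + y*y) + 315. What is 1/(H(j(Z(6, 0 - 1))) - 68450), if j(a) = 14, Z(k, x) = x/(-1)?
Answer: -1/67743 ≈ -1.4762e-5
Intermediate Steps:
Z(k, x) = -x (Z(k, x) = x*(-1) = -x)
H(y) = 315 + 2*y² (H(y) = (y² + y²) + 315 = 2*y² + 315 = 315 + 2*y²)
1/(H(j(Z(6, 0 - 1))) - 68450) = 1/((315 + 2*14²) - 68450) = 1/((315 + 2*196) - 68450) = 1/((315 + 392) - 68450) = 1/(707 - 68450) = 1/(-67743) = -1/67743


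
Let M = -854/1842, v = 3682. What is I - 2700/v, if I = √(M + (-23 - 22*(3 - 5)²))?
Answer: -1350/1841 + I*√94548018/921 ≈ -0.7333 + 10.558*I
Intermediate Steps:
M = -427/921 (M = -854*1/1842 = -427/921 ≈ -0.46363)
I = I*√94548018/921 (I = √(-427/921 + (-23 - 22*(3 - 5)²)) = √(-427/921 + (-23 - 22*(-2)²)) = √(-427/921 + (-23 - 22*4)) = √(-427/921 + (-23 - 88)) = √(-427/921 - 111) = √(-102658/921) = I*√94548018/921 ≈ 10.558*I)
I - 2700/v = I*√94548018/921 - 2700/3682 = I*√94548018/921 - 2700*1/3682 = I*√94548018/921 - 1350/1841 = -1350/1841 + I*√94548018/921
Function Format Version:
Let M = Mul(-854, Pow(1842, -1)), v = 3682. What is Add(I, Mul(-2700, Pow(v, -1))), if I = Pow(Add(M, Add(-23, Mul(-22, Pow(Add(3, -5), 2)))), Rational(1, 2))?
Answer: Add(Rational(-1350, 1841), Mul(Rational(1, 921), I, Pow(94548018, Rational(1, 2)))) ≈ Add(-0.73330, Mul(10.558, I))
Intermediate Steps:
M = Rational(-427, 921) (M = Mul(-854, Rational(1, 1842)) = Rational(-427, 921) ≈ -0.46363)
I = Mul(Rational(1, 921), I, Pow(94548018, Rational(1, 2))) (I = Pow(Add(Rational(-427, 921), Add(-23, Mul(-22, Pow(Add(3, -5), 2)))), Rational(1, 2)) = Pow(Add(Rational(-427, 921), Add(-23, Mul(-22, Pow(-2, 2)))), Rational(1, 2)) = Pow(Add(Rational(-427, 921), Add(-23, Mul(-22, 4))), Rational(1, 2)) = Pow(Add(Rational(-427, 921), Add(-23, -88)), Rational(1, 2)) = Pow(Add(Rational(-427, 921), -111), Rational(1, 2)) = Pow(Rational(-102658, 921), Rational(1, 2)) = Mul(Rational(1, 921), I, Pow(94548018, Rational(1, 2))) ≈ Mul(10.558, I))
Add(I, Mul(-2700, Pow(v, -1))) = Add(Mul(Rational(1, 921), I, Pow(94548018, Rational(1, 2))), Mul(-2700, Pow(3682, -1))) = Add(Mul(Rational(1, 921), I, Pow(94548018, Rational(1, 2))), Mul(-2700, Rational(1, 3682))) = Add(Mul(Rational(1, 921), I, Pow(94548018, Rational(1, 2))), Rational(-1350, 1841)) = Add(Rational(-1350, 1841), Mul(Rational(1, 921), I, Pow(94548018, Rational(1, 2))))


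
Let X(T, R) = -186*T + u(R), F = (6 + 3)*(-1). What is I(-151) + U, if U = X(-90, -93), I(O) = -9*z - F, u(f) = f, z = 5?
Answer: 16611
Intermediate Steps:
F = -9 (F = 9*(-1) = -9)
I(O) = -36 (I(O) = -9*5 - 1*(-9) = -45 + 9 = -36)
X(T, R) = R - 186*T (X(T, R) = -186*T + R = R - 186*T)
U = 16647 (U = -93 - 186*(-90) = -93 + 16740 = 16647)
I(-151) + U = -36 + 16647 = 16611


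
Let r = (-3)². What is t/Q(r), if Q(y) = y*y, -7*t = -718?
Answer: 718/567 ≈ 1.2663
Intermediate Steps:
t = 718/7 (t = -⅐*(-718) = 718/7 ≈ 102.57)
r = 9
Q(y) = y²
t/Q(r) = 718/(7*(9²)) = (718/7)/81 = (718/7)*(1/81) = 718/567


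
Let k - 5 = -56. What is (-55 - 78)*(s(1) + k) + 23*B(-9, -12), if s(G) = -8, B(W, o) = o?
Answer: 7571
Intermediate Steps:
k = -51 (k = 5 - 56 = -51)
(-55 - 78)*(s(1) + k) + 23*B(-9, -12) = (-55 - 78)*(-8 - 51) + 23*(-12) = -133*(-59) - 276 = 7847 - 276 = 7571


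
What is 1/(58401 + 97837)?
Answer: 1/156238 ≈ 6.4005e-6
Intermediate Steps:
1/(58401 + 97837) = 1/156238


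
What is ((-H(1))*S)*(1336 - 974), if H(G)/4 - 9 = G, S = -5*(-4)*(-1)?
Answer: 289600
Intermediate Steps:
S = -20 (S = 20*(-1) = -20)
H(G) = 36 + 4*G
((-H(1))*S)*(1336 - 974) = (-(36 + 4*1)*(-20))*(1336 - 974) = (-(36 + 4)*(-20))*362 = (-1*40*(-20))*362 = -40*(-20)*362 = 800*362 = 289600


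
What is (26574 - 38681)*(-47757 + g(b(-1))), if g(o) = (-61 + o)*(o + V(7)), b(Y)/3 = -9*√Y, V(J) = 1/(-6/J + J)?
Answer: 25247029775/43 - 855141624*I/43 ≈ 5.8714e+8 - 1.9887e+7*I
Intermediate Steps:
V(J) = 1/(J - 6/J)
b(Y) = -27*√Y (b(Y) = 3*(-9*√Y) = -27*√Y)
g(o) = (-61 + o)*(7/43 + o) (g(o) = (-61 + o)*(o + 7/(-6 + 7²)) = (-61 + o)*(o + 7/(-6 + 49)) = (-61 + o)*(o + 7/43) = (-61 + o)*(7/43 + o))
(26574 - 38681)*(-47757 + g(b(-1))) = (26574 - 38681)*(-47757 + (-427/43 + (-27*I)² - (-70632)*√(-1)/43)) = -12107*(-47757 + (-427/43 + (-27*I)² - (-70632)*I/43)) = -12107*(-47757 + (-427/43 - 729 + 70632*I/43)) = -12107*(-47757 + (-31774/43 + 70632*I/43)) = -12107*(-2085325/43 + 70632*I/43) = 25247029775/43 - 855141624*I/43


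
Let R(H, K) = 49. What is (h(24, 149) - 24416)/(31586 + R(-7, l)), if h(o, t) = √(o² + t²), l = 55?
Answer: -24416/31635 + √22777/31635 ≈ -0.76703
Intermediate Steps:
(h(24, 149) - 24416)/(31586 + R(-7, l)) = (√(24² + 149²) - 24416)/(31586 + 49) = (√(576 + 22201) - 24416)/31635 = (√22777 - 24416)*(1/31635) = (-24416 + √22777)*(1/31635) = -24416/31635 + √22777/31635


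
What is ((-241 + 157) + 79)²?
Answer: 25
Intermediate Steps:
((-241 + 157) + 79)² = (-84 + 79)² = (-5)² = 25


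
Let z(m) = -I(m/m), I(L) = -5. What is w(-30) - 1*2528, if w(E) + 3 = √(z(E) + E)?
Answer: -2531 + 5*I ≈ -2531.0 + 5.0*I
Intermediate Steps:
z(m) = 5 (z(m) = -1*(-5) = 5)
w(E) = -3 + √(5 + E)
w(-30) - 1*2528 = (-3 + √(5 - 30)) - 1*2528 = (-3 + √(-25)) - 2528 = (-3 + 5*I) - 2528 = -2531 + 5*I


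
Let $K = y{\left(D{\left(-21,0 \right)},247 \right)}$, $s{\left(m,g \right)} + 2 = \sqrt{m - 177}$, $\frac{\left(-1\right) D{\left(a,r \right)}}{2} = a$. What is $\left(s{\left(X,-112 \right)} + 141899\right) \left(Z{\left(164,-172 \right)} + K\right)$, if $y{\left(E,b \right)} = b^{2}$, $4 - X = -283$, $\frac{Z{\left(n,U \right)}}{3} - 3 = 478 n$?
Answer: $42029040018 + 296194 \sqrt{110} \approx 4.2032 \cdot 10^{10}$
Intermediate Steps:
$D{\left(a,r \right)} = - 2 a$
$Z{\left(n,U \right)} = 9 + 1434 n$ ($Z{\left(n,U \right)} = 9 + 3 \cdot 478 n = 9 + 1434 n$)
$X = 287$ ($X = 4 - -283 = 4 + 283 = 287$)
$s{\left(m,g \right)} = -2 + \sqrt{-177 + m}$ ($s{\left(m,g \right)} = -2 + \sqrt{m - 177} = -2 + \sqrt{-177 + m}$)
$K = 61009$ ($K = 247^{2} = 61009$)
$\left(s{\left(X,-112 \right)} + 141899\right) \left(Z{\left(164,-172 \right)} + K\right) = \left(\left(-2 + \sqrt{-177 + 287}\right) + 141899\right) \left(\left(9 + 1434 \cdot 164\right) + 61009\right) = \left(\left(-2 + \sqrt{110}\right) + 141899\right) \left(\left(9 + 235176\right) + 61009\right) = \left(141897 + \sqrt{110}\right) \left(235185 + 61009\right) = \left(141897 + \sqrt{110}\right) 296194 = 42029040018 + 296194 \sqrt{110}$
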